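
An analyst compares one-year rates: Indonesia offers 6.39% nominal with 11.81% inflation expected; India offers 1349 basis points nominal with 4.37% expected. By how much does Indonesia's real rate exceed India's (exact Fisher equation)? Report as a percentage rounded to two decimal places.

Indonesia: (1 + 0.0639)/(1 + 0.1181) − 1 = -4.8475%
India: (1 + 0.1349)/(1 + 0.0437) − 1 = 8.7381%
Differential = -4.8475% − 8.7381% = -13.5857% → -13.59%.

-13.59%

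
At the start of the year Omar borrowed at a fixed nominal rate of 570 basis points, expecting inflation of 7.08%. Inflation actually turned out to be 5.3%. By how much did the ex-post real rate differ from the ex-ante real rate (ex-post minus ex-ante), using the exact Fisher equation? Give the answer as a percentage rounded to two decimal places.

Ex-ante: (1 + 0.0570)/(1 + 0.0708) − 1 = -1.2888%
Ex-post: (1 + 0.0570)/(1 + 0.0530) − 1 = 0.3799%
Difference (ex-post − ex-ante) = 1.6686% → 1.67%.

1.67%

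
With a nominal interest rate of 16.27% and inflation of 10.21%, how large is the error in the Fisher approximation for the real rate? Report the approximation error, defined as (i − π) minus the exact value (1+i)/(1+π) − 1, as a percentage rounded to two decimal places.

0.56%

Approximate: r ≈ 16.270% − 10.210% = 6.0600%
Exact: (1 + 0.1627)/(1 + 0.1021) − 1 = 5.4986%
Error = 6.0600% − 5.4986% = 0.5614% → 0.56%.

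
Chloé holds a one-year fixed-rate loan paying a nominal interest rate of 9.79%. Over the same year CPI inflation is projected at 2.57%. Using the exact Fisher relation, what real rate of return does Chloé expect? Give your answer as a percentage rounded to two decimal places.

By the Fisher relation, 1 + r = (1 + i)/(1 + π).
1 + r = 1.09790 / 1.02570 = 1.070391
r = 1.070391 − 1 = 7.0391%, i.e. 7.04%.

7.04%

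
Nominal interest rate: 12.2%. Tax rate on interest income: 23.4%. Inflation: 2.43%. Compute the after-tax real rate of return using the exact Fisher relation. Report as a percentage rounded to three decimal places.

6.751%

After-tax nominal return = 12.2% × (1 − 0.234) = 9.3452%.
1 + r = 1.093452 / 1.02430 = 1.067511
After-tax real rate = 1.067511 − 1 → 6.751%.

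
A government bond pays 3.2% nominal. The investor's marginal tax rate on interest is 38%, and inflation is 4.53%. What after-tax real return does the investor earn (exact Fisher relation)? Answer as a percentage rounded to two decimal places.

After-tax nominal return = 3.2% × (1 − 0.38) = 1.9840%.
1 + r = 1.01984 / 1.04530 = 0.975643
After-tax real rate = 0.975643 − 1 → -2.44%.

-2.44%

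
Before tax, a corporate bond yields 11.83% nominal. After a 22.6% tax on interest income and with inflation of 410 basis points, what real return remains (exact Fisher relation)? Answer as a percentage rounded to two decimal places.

After-tax nominal return = 11.83% × (1 − 0.226) = 9.15642%.
1 + r = 1.0915642 / 1.04100 = 1.048573
After-tax real rate = 1.048573 − 1 → 4.86%.

4.86%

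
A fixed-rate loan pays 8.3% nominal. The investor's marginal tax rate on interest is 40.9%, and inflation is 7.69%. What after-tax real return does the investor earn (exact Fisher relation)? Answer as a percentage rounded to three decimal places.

-2.586%

After-tax nominal return = 8.3% × (1 − 0.409) = 4.9053%.
1 + r = 1.049053 / 1.07690 = 0.974142
After-tax real rate = 0.974142 − 1 → -2.586%.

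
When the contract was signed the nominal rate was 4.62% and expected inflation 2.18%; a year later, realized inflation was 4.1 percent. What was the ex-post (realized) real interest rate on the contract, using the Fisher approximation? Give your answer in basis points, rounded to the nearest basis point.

Ex-post: 4.62% − 4.1% = 0.520%
So the realized real rate is 52 basis points.

52 basis points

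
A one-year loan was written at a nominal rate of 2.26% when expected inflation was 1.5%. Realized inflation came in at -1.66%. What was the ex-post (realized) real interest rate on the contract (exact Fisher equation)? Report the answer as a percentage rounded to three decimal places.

3.986%

Ex-post: (1 + 0.0226)/(1 − 0.0166) − 1 = 3.9862%
So the realized real rate is 3.986%.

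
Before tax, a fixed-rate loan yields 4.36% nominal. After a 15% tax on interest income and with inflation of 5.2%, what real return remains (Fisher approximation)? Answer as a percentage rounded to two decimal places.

After-tax nominal return = 4.36% × (1 − 0.15) = 3.7060%.
r ≈ 3.7060% − 5.2% → -1.49%.

-1.49%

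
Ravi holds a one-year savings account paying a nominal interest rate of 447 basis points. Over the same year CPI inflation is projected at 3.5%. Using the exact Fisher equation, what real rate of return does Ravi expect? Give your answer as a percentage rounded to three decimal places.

0.937%

1 + r = 1.04470 / 1.03500 = 1.009372
r = 1.009372 − 1 = 0.9372%, i.e. 0.937%.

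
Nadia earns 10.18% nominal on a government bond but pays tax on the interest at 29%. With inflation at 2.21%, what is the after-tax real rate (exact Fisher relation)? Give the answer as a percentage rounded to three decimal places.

After-tax nominal return = 10.18% × (1 − 0.29) = 7.2278%.
1 + r = 1.072278 / 1.02210 = 1.049093
After-tax real rate = 1.049093 − 1 → 4.909%.

4.909%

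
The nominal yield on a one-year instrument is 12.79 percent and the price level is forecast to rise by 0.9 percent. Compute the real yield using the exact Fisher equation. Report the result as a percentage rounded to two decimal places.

11.78%

1 + r = 1.12790 / 1.00900 = 1.117839
r = 1.117839 − 1 = 11.7839%, i.e. 11.78%.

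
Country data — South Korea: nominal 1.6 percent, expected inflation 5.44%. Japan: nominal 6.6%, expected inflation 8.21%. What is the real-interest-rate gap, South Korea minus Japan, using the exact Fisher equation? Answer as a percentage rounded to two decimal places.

South Korea: (1 + 0.0160)/(1 + 0.0544) − 1 = -3.6419%
Japan: (1 + 0.0660)/(1 + 0.0821) − 1 = -1.4878%
Differential = -3.6419% − (-1.4878%) = -2.1540% → -2.15%.

-2.15%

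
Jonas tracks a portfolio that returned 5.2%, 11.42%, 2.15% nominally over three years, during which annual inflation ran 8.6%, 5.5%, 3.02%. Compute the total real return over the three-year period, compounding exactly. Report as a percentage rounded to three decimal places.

Compound the nominal returns: 1.0520 × 1.1142 × 1.0215 = 1.197339.
Compound inflation: 1.0860 × 1.0550 × 1.0302 = 1.180331.
Deflate: 1.197339 / 1.180331 = 1.014410.
Total real return = 1.014410 − 1 → 1.441%.

1.441%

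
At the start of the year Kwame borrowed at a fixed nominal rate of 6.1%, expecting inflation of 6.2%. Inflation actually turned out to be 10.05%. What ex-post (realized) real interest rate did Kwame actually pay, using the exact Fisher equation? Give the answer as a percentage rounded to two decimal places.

Ex-post: (1 + 0.0610)/(1 + 0.1005) − 1 = -3.5893%
So the realized real rate is -3.59%.

-3.59%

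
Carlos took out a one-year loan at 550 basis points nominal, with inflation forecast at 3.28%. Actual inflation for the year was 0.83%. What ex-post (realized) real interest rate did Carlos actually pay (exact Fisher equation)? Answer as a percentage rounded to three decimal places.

4.632%

Ex-post: (1 + 0.0550)/(1 + 0.0083) − 1 = 4.6316%
So the realized real rate is 4.632%.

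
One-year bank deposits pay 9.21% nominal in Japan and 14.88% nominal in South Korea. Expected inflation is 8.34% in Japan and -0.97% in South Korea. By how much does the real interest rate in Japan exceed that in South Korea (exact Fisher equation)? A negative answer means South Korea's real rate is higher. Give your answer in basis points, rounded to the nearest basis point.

Japan: (1 + 0.0921)/(1 + 0.0834) − 1 = 0.8030%
South Korea: (1 + 0.1488)/(1 − 0.0097) − 1 = 16.0053%
Differential = 0.8030% − 16.0053% = -15.2022% → -1520 basis points.

-1520 basis points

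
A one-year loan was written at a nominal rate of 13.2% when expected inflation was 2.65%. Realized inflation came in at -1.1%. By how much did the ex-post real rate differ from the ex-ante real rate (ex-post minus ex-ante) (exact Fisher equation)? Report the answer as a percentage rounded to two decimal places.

Ex-ante: (1 + 0.1320)/(1 + 0.0265) − 1 = 10.2776%
Ex-post: (1 + 0.1320)/(1 − 0.0110) − 1 = 14.4590%
Difference (ex-post − ex-ante) = 4.1814% → 4.18%.

4.18%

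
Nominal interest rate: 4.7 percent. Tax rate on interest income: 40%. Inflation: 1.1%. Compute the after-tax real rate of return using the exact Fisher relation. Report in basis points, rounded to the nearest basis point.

After-tax nominal return = 4.7% × (1 − 0.4) = 2.8200%.
1 + r = 1.02820 / 1.01100 = 1.017013
After-tax real rate = 1.017013 − 1 → 170 basis points.

170 basis points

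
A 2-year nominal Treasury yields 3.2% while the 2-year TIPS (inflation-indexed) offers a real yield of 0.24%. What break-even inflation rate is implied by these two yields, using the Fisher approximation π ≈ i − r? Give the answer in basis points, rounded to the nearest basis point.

296 basis points

π ≈ i − r = 3.2% − 0.24% → 296 basis points.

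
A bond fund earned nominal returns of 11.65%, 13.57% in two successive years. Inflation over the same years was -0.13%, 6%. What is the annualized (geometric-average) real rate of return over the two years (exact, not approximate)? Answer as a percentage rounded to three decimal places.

Nominal growth factor = 1.1165 × 1.1357 = 1.26800905
Price-level growth factor = 0.9987 × 1.0600 = 1.05862200
Real growth factor = 1.26800905 / 1.05862200 = 1.19779208
Annualized real rate = 1.19779208^(1/2) − 1 = 9.4437% → 9.444%.

9.444%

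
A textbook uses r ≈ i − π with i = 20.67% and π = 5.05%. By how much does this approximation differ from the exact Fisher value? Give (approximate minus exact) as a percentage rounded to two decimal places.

0.75%

Approximate: r ≈ 20.670% − 5.050% = 15.6200%
Exact: (1 + 0.2067)/(1 + 0.0505) − 1 = 14.8691%
Error = 15.6200% − 14.8691% = 0.7509% → 0.75%.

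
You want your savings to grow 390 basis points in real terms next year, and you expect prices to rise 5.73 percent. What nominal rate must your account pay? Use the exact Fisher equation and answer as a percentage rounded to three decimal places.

(1 + i) = (1 + r)(1 + π) = 1.03900 × 1.05730 = 1.0985347
i = 1.0985347 − 1, so the required nominal rate is 9.853%.

9.853%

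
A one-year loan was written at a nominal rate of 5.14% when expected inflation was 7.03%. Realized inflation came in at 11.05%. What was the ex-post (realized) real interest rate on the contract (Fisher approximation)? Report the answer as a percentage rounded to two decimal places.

Ex-post: 5.14% − 11.05% = -5.910%
So the realized real rate is -5.91%.

-5.91%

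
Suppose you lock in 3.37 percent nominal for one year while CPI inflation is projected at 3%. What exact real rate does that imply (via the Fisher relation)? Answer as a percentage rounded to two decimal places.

0.36%

1 + r = 1.03370 / 1.03000 = 1.003592
r = 1.003592 − 1 = 0.3592%, i.e. 0.36%.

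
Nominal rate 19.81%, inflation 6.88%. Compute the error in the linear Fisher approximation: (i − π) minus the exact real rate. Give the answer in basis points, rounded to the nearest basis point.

Approximate: r ≈ 19.810% − 6.880% = 12.9300%
Exact: (1 + 0.1981)/(1 + 0.0688) − 1 = 12.0977%
Error = 12.9300% − 12.0977% = 0.8323% → 83 basis points.

83 basis points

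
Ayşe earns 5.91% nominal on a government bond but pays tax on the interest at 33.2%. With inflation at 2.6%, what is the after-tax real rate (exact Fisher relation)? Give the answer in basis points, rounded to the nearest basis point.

131 basis points

After-tax nominal return = 5.91% × (1 − 0.332) = 3.94788%.
1 + r = 1.0394788 / 1.02600 = 1.013137
After-tax real rate = 1.013137 − 1 → 131 basis points.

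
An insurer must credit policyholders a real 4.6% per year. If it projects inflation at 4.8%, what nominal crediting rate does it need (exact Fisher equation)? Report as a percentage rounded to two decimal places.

9.62%

(1 + i) = (1 + r)(1 + π) = 1.04600 × 1.04800 = 1.096208
i = 1.096208 − 1, so the required nominal rate is 9.62%.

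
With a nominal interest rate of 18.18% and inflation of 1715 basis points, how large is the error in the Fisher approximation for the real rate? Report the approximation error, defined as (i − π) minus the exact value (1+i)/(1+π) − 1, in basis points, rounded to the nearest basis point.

15 basis points

Approximate: r ≈ 18.180% − 17.150% = 1.0300%
Exact: (1 + 0.1818)/(1 + 0.1715) − 1 = 0.8792%
Error = 1.0300% − 0.8792% = 0.1508% → 15 basis points.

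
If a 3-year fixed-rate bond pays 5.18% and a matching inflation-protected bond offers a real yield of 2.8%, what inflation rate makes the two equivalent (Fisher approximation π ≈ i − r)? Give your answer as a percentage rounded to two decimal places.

2.38%

π ≈ i − r = 5.18% − 2.8% → 2.38%.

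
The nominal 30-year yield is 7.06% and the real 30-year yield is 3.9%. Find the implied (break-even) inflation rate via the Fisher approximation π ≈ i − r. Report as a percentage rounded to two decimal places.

π ≈ i − r = 7.06% − 3.9% → 3.16%.

3.16%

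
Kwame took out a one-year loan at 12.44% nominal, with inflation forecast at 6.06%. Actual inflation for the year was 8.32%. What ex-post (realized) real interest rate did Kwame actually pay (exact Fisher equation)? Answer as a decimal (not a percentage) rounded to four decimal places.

Ex-post: (1 + 0.1244)/(1 + 0.0832) − 1 = 3.8035%
So the realized real rate is 0.0380.

0.0380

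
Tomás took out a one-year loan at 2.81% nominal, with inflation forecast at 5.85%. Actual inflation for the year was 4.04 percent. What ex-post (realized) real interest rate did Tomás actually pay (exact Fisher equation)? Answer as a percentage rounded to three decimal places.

Ex-post: (1 + 0.0281)/(1 + 0.0404) − 1 = -1.1822%
So the realized real rate is -1.182%.

-1.182%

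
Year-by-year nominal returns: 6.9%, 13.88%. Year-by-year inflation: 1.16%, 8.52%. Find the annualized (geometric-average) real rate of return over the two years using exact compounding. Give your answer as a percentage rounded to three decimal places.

Compound the nominal returns: 1.0690 × 1.1388 = 1.21737720.
Compound inflation: 1.0116 × 1.0852 = 1.09778832.
Deflate: 1.21737720 / 1.09778832 = 1.10893619.
Annualized real rate = 1.10893619^(1/2) − 1 = 5.3060% → 5.306%.

5.306%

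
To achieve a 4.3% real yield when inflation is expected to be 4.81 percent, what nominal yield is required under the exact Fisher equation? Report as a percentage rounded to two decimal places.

9.32%

(1 + i) = (1 + r)(1 + π) = 1.04300 × 1.04810 = 1.0931683
i = 1.0931683 − 1, so the required nominal rate is 9.32%.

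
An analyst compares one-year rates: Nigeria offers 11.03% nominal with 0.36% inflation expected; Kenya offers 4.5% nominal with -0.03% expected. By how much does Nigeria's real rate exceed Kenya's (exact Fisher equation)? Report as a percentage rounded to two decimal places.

Nigeria: (1 + 0.1103)/(1 + 0.0036) − 1 = 10.6317%
Kenya: (1 + 0.0450)/(1 − 0.0003) − 1 = 4.5314%
Differential = 10.6317% − 4.5314% = 6.1004% → 6.10%.

6.10%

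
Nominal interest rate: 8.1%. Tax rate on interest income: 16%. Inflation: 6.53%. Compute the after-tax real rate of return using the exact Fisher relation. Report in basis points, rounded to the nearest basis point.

26 basis points

After-tax nominal return = 8.1% × (1 − 0.16) = 6.8040%.
1 + r = 1.06804 / 1.06530 = 1.002572
After-tax real rate = 1.002572 − 1 → 26 basis points.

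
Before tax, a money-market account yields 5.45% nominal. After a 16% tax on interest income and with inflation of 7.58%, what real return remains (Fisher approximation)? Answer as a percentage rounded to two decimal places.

After-tax nominal return = 5.45% × (1 − 0.16) = 4.5780%.
r ≈ 4.5780% − 7.58% → -3.00%.

-3.00%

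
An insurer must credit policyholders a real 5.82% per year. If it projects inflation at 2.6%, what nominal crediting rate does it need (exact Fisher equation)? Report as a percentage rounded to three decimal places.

8.571%

(1 + i) = (1 + r)(1 + π) = 1.05820 × 1.02600 = 1.0857132
i = 1.0857132 − 1, so the required nominal rate is 8.571%.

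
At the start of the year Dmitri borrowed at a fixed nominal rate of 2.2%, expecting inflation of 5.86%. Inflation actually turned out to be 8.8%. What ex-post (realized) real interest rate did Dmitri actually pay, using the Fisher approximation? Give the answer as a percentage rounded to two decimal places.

Ex-post: 2.2% − 8.8% = -6.600%
So the realized real rate is -6.60%.

-6.60%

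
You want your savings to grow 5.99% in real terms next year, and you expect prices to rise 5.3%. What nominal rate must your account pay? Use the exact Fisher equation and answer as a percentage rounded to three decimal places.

11.607%

(1 + i) = (1 + r)(1 + π) = 1.05990 × 1.05300 = 1.1160747
i = 1.1160747 − 1, so the required nominal rate is 11.607%.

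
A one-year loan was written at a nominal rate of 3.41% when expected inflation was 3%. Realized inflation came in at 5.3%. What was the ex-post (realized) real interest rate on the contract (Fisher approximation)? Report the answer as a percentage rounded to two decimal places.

Ex-post: 3.41% − 5.3% = -1.890%
So the realized real rate is -1.89%.

-1.89%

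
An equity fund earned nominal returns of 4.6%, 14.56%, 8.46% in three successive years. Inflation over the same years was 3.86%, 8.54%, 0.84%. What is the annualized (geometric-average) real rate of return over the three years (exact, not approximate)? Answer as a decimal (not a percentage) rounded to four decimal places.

Compound the nominal returns: 1.0460 × 1.1456 × 1.0846 = 1.29967358.
Compound inflation: 1.0386 × 1.0854 × 1.0084 = 1.13676573.
Deflate: 1.29967358 / 1.13676573 = 1.14330820.
Annualized real rate = 1.14330820^(1/3) − 1 = 4.5653% → 0.0457.

0.0457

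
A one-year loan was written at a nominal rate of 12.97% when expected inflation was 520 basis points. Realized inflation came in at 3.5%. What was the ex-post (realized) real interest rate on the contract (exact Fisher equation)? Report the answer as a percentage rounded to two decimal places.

Ex-post: (1 + 0.1297)/(1 + 0.0350) − 1 = 9.1498%
So the realized real rate is 9.15%.

9.15%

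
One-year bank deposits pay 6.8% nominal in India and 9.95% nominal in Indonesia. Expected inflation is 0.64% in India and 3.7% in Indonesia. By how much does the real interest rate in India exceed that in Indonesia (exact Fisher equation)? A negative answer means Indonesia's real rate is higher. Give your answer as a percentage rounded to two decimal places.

India: (1 + 0.0680)/(1 + 0.0064) − 1 = 6.1208%
Indonesia: (1 + 0.0995)/(1 + 0.0370) − 1 = 6.0270%
Differential = 6.1208% − 6.0270% = 0.0938% → 0.09%.

0.09%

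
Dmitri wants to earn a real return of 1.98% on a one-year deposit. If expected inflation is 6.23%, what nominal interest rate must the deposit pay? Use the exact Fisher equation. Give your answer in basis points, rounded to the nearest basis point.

(1 + i) = (1 + r)(1 + π) = 1.01980 × 1.06230 = 1.08333354
i = 1.08333354 − 1, so the required nominal rate is 833 basis points.

833 basis points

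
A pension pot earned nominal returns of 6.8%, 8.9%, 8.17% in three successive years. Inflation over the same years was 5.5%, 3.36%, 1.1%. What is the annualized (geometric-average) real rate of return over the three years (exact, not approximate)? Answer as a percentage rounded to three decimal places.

Compound the nominal returns: 1.0680 × 1.0890 × 1.0817 = 1.25807335.
Compound inflation: 1.0550 × 1.0336 × 1.0110 = 1.10244293.
Deflate: 1.25807335 / 1.10244293 = 1.14116869.
Annualized real rate = 1.14116869^(1/3) − 1 = 4.5001% → 4.500%.

4.500%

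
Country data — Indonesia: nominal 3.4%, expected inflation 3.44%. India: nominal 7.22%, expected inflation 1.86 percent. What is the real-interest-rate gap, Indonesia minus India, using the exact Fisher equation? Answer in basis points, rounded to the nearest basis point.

Indonesia: (1 + 0.0340)/(1 + 0.0344) − 1 = -0.0387%
India: (1 + 0.0722)/(1 + 0.0186) − 1 = 5.2621%
Differential = -0.0387% − 5.2621% = -5.3008% → -530 basis points.

-530 basis points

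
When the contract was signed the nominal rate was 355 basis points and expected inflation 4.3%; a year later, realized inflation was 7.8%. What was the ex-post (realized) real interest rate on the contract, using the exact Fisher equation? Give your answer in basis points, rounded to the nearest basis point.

-394 basis points

Ex-post: (1 + 0.0355)/(1 + 0.0780) − 1 = -3.9425%
So the realized real rate is -394 basis points.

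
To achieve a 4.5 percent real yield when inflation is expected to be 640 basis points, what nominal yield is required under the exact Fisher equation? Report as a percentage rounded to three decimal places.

11.188%

(1 + i) = (1 + r)(1 + π) = 1.04500 × 1.06400 = 1.11188
i = 1.11188 − 1, so the required nominal rate is 11.188%.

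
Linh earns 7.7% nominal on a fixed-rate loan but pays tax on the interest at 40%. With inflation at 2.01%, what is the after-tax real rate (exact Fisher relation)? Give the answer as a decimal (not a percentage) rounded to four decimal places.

After-tax nominal return = 7.7% × (1 − 0.4) = 4.6200%.
1 + r = 1.04620 / 1.02010 = 1.025586
After-tax real rate = 1.025586 − 1 → 0.0256.

0.0256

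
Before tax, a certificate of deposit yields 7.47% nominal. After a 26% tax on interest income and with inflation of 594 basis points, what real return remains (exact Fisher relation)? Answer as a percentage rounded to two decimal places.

After-tax nominal return = 7.47% × (1 − 0.26) = 5.5278%.
1 + r = 1.055278 / 1.05940 = 0.996109
After-tax real rate = 0.996109 − 1 → -0.39%.

-0.39%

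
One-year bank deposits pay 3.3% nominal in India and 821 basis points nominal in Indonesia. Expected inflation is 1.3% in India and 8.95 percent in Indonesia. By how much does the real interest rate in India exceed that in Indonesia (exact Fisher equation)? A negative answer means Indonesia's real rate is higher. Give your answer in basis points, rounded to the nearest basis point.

India: (1 + 0.0330)/(1 + 0.0130) − 1 = 1.9743%
Indonesia: (1 + 0.0821)/(1 + 0.0895) − 1 = -0.6792%
Differential = 1.9743% − (-0.6792%) = 2.6535% → 265 basis points.

265 basis points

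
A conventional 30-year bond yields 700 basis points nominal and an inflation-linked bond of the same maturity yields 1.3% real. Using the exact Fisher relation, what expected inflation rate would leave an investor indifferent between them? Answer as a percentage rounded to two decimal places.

(1 + π) = (1 + i)/(1 + r) = 1.07000 / 1.01300 = 1.056269
Break-even inflation = 1.056269 − 1 → 5.63%.

5.63%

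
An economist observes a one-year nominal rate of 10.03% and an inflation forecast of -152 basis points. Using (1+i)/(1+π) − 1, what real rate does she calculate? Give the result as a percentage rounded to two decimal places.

11.73%

By the Fisher relation, 1 + r = (1 + i)/(1 + π).
1 + r = 1.10030 / 0.98480 = 1.117283
r = 1.117283 − 1 = 11.7283%, i.e. 11.73%.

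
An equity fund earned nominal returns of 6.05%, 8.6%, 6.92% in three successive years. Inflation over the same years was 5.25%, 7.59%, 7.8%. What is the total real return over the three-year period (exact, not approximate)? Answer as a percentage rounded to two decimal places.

0.88%

Nominal growth factor = 1.0605 × 1.0860 × 1.0692 = 1.231401
Price-level growth factor = 1.0525 × 1.0759 × 1.0780 = 1.220711
Real growth factor = 1.231401 / 1.220711 = 1.008757
Total real return = 1.008757 − 1 → 0.88%.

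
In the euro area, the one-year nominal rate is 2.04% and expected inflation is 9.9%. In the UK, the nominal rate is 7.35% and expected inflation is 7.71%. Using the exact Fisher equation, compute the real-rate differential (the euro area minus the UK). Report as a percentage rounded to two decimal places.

-6.82%

The euro area: (1 + 0.0204)/(1 + 0.0990) − 1 = -7.1520%
The UK: (1 + 0.0735)/(1 + 0.0771) − 1 = -0.3342%
Differential = -7.1520% − (-0.3342%) = -6.8177% → -6.82%.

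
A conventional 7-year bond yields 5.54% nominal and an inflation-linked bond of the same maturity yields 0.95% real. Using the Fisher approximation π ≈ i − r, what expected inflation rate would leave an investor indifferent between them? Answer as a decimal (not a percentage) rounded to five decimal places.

0.04590

π ≈ i − r = 5.54% − 0.95% → 0.04590.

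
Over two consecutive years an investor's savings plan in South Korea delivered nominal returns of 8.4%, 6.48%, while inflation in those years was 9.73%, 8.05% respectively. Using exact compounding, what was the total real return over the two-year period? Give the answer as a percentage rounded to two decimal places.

Compound the nominal returns: 1.0840 × 1.0648 = 1.154243.
Compound inflation: 1.0973 × 1.0805 = 1.185633.
Deflate: 1.154243 / 1.185633 = 0.973525.
Total real return = 0.973525 − 1 → -2.65%.

-2.65%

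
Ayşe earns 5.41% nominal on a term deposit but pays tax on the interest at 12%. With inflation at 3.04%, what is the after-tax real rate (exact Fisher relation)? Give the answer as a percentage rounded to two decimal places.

1.67%

After-tax nominal return = 5.41% × (1 − 0.12) = 4.7608%.
1 + r = 1.047608 / 1.03040 = 1.016700
After-tax real rate = 1.016700 − 1 → 1.67%.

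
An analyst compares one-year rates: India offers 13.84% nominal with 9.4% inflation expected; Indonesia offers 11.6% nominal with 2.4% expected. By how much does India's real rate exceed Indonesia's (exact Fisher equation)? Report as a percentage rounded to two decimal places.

-4.93%

India: (1 + 0.1384)/(1 + 0.0940) − 1 = 4.0585%
Indonesia: (1 + 0.1160)/(1 + 0.0240) − 1 = 8.9844%
Differential = 4.0585% − 8.9844% = -4.9259% → -4.93%.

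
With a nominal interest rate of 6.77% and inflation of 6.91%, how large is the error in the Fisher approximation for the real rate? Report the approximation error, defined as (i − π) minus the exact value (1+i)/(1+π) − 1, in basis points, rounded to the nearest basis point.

-1 basis points

Approximate: r ≈ 6.770% − 6.910% = -0.1400%
Exact: (1 + 0.0677)/(1 + 0.0691) − 1 = -0.1310%
Error = -0.1400% − (-0.1310%) = -0.0090% → -1 basis points.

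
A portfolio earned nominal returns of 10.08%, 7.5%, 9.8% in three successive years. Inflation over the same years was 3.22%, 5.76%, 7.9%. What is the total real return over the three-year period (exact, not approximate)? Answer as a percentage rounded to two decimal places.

Compound the nominal returns: 1.1008 × 1.0750 × 1.0980 = 1.299329.
Compound inflation: 1.0322 × 1.0576 × 1.0790 = 1.177895.
Deflate: 1.299329 / 1.177895 = 1.103094.
Total real return = 1.103094 − 1 → 10.31%.

10.31%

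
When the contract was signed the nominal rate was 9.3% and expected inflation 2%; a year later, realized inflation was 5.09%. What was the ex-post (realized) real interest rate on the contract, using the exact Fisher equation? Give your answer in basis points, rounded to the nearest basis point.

Ex-post: (1 + 0.0930)/(1 + 0.0509) − 1 = 4.0061%
So the realized real rate is 401 basis points.

401 basis points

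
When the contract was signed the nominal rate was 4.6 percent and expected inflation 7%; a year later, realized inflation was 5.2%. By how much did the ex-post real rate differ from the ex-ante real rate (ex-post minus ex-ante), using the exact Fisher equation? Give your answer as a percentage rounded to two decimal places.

1.67%

Ex-ante: (1 + 0.0460)/(1 + 0.0700) − 1 = -2.2430%
Ex-post: (1 + 0.0460)/(1 + 0.0520) − 1 = -0.5703%
Difference (ex-post − ex-ante) = 1.6726% → 1.67%.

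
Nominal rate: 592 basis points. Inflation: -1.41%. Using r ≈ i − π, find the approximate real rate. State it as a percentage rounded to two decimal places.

r ≈ i − π = 5.92% − (-1.41%) = 7.33%.

7.33%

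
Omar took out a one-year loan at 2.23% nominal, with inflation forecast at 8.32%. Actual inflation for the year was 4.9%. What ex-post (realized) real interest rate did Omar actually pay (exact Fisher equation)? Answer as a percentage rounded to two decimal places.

Ex-post: (1 + 0.0223)/(1 + 0.0490) − 1 = -2.5453%
So the realized real rate is -2.55%.

-2.55%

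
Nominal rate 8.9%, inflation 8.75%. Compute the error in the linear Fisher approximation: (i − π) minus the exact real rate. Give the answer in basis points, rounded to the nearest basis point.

1 basis points

Approximate: r ≈ 8.900% − 8.750% = 0.1500%
Exact: (1 + 0.0890)/(1 + 0.0875) − 1 = 0.1379%
Error = 0.1500% − 0.1379% = 0.0121% → 1 basis points.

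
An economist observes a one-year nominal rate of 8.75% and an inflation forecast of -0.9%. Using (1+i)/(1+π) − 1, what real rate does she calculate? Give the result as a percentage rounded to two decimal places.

9.74%

1 + r = 1.08750 / 0.99100 = 1.097376
r = 1.097376 − 1 = 9.7376%, i.e. 9.74%.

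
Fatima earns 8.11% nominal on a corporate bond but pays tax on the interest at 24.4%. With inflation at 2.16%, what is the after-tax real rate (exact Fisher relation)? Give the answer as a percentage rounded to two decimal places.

After-tax nominal return = 8.11% × (1 − 0.244) = 6.13116%.
1 + r = 1.0613116 / 1.02160 = 1.038872
After-tax real rate = 1.038872 − 1 → 3.89%.

3.89%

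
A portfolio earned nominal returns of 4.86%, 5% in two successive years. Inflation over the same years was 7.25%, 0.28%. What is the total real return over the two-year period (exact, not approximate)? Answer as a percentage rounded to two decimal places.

Compound the nominal returns: 1.0486 × 1.0500 = 1.101030.
Compound inflation: 1.0725 × 1.0028 = 1.075503.
Deflate: 1.101030 / 1.075503 = 1.023735.
Total real return = 1.023735 − 1 → 2.37%.

2.37%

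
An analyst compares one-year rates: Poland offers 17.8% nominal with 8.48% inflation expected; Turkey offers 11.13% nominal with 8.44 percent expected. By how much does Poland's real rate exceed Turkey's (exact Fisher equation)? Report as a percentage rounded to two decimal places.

Poland: (1 + 0.1780)/(1 + 0.0848) − 1 = 8.5914%
Turkey: (1 + 0.1113)/(1 + 0.0844) − 1 = 2.4806%
Differential = 8.5914% − 2.4806% = 6.1108% → 6.11%.

6.11%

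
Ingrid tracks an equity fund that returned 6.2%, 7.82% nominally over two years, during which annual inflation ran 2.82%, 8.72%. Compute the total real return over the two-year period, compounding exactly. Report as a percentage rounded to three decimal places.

2.432%

Compound the nominal returns: 1.0620 × 1.0782 = 1.145048.
Compound inflation: 1.0282 × 1.0872 = 1.117859.
Deflate: 1.145048 / 1.117859 = 1.024323.
Total real return = 1.024323 − 1 → 2.432%.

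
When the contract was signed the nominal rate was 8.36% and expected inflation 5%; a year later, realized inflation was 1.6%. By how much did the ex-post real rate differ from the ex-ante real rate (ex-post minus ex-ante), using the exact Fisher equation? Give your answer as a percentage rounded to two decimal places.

Ex-ante: (1 + 0.0836)/(1 + 0.0500) − 1 = 3.2000%
Ex-post: (1 + 0.0836)/(1 + 0.0160) − 1 = 6.6535%
Difference (ex-post − ex-ante) = 3.4535% → 3.45%.

3.45%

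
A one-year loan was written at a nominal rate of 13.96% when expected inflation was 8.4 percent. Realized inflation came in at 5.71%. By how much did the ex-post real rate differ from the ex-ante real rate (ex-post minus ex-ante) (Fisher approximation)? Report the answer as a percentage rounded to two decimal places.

2.69%

Ex-ante: 13.96% − 8.4% = 5.560%
Ex-post: 13.96% − 5.71% = 8.250%
Difference (ex-post − ex-ante) = 2.6900% → 2.69%.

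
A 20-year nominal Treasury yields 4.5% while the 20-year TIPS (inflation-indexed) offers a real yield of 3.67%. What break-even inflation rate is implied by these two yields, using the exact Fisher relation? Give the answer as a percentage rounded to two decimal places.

(1 + π) = (1 + i)/(1 + r) = 1.04500 / 1.03670 = 1.008006
Break-even inflation = 1.008006 − 1 → 0.80%.

0.80%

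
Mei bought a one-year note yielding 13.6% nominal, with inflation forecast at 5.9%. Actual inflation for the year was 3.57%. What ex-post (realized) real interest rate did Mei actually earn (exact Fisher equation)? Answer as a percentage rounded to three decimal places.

Ex-post: (1 + 0.1360)/(1 + 0.0357) − 1 = 9.6843%
So the realized real rate is 9.684%.

9.684%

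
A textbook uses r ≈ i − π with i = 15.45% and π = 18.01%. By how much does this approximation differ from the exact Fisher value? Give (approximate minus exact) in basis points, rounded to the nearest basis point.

-39 basis points

Approximate: r ≈ 15.450% − 18.010% = -2.5600%
Exact: (1 + 0.1545)/(1 + 0.1801) − 1 = -2.1693%
Error = -2.5600% − (-2.1693%) = -0.3907% → -39 basis points.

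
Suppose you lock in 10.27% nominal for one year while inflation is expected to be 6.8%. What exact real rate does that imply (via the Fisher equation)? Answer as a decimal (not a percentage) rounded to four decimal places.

0.0325

1 + r = 1.10270 / 1.06800 = 1.032491
r = 1.032491 − 1 = 3.2491%, i.e. 0.0325.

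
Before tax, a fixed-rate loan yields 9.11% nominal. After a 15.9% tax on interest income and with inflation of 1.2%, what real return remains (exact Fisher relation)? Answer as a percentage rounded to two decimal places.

6.38%

After-tax nominal return = 9.11% × (1 − 0.159) = 7.66151%.
1 + r = 1.0766151 / 1.01200 = 1.063849
After-tax real rate = 1.063849 − 1 → 6.38%.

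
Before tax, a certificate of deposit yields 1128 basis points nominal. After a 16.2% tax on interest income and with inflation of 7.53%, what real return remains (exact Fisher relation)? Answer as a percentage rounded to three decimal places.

After-tax nominal return = 11.28% × (1 − 0.162) = 9.45264%.
1 + r = 1.0945264 / 1.07530 = 1.017880
After-tax real rate = 1.017880 − 1 → 1.788%.

1.788%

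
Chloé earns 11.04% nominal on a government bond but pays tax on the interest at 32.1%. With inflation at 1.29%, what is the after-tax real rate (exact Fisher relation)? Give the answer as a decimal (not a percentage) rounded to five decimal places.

After-tax nominal return = 11.04% × (1 − 0.321) = 7.49616%.
1 + r = 1.0749616 / 1.01290 = 1.061271
After-tax real rate = 1.061271 − 1 → 0.06127.

0.06127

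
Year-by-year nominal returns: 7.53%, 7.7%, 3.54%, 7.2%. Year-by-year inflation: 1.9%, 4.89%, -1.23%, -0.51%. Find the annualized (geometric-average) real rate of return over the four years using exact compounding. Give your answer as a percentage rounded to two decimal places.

Nominal growth factor = 1.0753 × 1.0770 × 1.0354 × 1.0720 = 1.28542960
Price-level growth factor = 1.0190 × 1.0489 × 0.9877 × 0.9949 = 1.05029852
Real growth factor = 1.28542960 / 1.05029852 = 1.22387071
Annualized real rate = 1.22387071^(1/4) − 1 = 5.1802% → 5.18%.

5.18%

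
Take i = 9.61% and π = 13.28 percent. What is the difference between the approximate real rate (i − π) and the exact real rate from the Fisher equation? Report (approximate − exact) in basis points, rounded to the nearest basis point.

-43 basis points

Approximate: r ≈ 9.610% − 13.280% = -3.6700%
Exact: (1 + 0.0961)/(1 + 0.1328) − 1 = -3.2398%
Error = -3.6700% − (-3.2398%) = -0.4302% → -43 basis points.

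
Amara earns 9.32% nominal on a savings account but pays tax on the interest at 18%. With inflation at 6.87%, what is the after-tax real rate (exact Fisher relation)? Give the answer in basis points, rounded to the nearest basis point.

72 basis points

After-tax nominal return = 9.32% × (1 − 0.18) = 7.6424%.
1 + r = 1.076424 / 1.06870 = 1.007227
After-tax real rate = 1.007227 − 1 → 72 basis points.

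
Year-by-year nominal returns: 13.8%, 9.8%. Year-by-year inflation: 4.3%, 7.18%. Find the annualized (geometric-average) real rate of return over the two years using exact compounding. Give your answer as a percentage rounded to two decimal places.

Compound the nominal returns: 1.1380 × 1.0980 = 1.24952400.
Compound inflation: 1.0430 × 1.0718 = 1.11788740.
Deflate: 1.24952400 / 1.11788740 = 1.11775479.
Annualized real rate = 1.11775479^(1/2) − 1 = 5.7239% → 5.72%.

5.72%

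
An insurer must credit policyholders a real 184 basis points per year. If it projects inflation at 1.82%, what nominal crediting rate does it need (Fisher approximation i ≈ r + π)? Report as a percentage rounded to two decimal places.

3.66%

i ≈ r + π = 1.84% + 1.82% = 3.66%.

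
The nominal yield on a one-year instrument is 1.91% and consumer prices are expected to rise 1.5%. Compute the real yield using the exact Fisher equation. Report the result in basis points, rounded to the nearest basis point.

40 basis points

By the Fisher relation, 1 + r = (1 + i)/(1 + π).
1 + r = 1.01910 / 1.01500 = 1.004039
r = 1.004039 − 1 = 0.4039%, i.e. 40 basis points.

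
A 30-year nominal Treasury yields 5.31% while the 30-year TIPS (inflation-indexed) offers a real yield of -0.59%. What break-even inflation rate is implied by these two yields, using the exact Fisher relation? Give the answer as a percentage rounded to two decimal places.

(1 + π) = (1 + i)/(1 + r) = 1.05310 / 0.99410 = 1.0593502
Break-even inflation = 1.0593502 − 1 → 5.94%.

5.94%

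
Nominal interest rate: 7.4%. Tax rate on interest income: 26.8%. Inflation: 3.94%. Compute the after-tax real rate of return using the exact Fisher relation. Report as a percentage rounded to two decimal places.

After-tax nominal return = 7.4% × (1 − 0.268) = 5.4168%.
1 + r = 1.054168 / 1.03940 = 1.014208
After-tax real rate = 1.014208 − 1 → 1.42%.

1.42%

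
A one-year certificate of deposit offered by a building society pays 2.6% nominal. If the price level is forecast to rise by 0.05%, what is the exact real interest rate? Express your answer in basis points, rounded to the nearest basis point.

1 + r = 1.02600 / 1.00050 = 1.025487
r = 1.025487 − 1 = 2.5487%, i.e. 255 basis points.

255 basis points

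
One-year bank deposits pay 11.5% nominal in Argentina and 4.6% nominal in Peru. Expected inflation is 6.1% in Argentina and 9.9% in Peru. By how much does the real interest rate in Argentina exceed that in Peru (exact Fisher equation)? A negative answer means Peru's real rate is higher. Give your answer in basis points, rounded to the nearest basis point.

991 basis points

Argentina: (1 + 0.1150)/(1 + 0.0610) − 1 = 5.0895%
Peru: (1 + 0.0460)/(1 + 0.0990) − 1 = -4.8226%
Differential = 5.0895% − (-4.8226%) = 9.9121% → 991 basis points.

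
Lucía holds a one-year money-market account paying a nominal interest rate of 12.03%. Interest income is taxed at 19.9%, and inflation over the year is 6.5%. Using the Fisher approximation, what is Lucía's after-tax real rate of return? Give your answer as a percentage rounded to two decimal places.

3.14%

After-tax nominal return = 12.03% × (1 − 0.199) = 9.63603%.
r ≈ 9.63603% − 6.5% → 3.14%.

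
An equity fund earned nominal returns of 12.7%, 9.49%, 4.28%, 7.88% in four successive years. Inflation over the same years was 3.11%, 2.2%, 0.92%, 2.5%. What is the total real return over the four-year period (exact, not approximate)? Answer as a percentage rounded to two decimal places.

Compound the nominal returns: 1.1270 × 1.0949 × 1.0428 × 1.0788 = 1.388163.
Compound inflation: 1.0311 × 1.0220 × 1.0092 × 1.0250 = 1.090066.
Deflate: 1.388163 / 1.090066 = 1.273467.
Total real return = 1.273467 − 1 → 27.35%.

27.35%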